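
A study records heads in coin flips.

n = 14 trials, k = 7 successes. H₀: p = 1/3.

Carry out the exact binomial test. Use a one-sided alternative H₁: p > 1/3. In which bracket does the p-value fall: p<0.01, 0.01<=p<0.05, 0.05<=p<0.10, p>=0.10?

Exact binomial: n=14, k=7, p₀=1/3=0.3333
P(X≥7) from Σ C(n,i)·p₀^i·(1−p₀)^(n−i)
p-value (one-sided, H₁ greater) = 0.14946
→ bracket: p>=0.10

p-value bracket: p>=0.10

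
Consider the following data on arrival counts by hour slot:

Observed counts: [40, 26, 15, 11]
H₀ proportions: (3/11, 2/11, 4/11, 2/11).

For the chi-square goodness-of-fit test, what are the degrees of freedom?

degrees of freedom = 3

df = k − 1 = 4 − 1 = 3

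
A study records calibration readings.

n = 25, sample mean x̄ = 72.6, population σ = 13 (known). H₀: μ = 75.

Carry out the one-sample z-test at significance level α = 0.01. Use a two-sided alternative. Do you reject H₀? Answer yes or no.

SE = σ/√n = 13/√25 = 2.6000
z = (x̄−μ₀)/SE = (72.6−75)/2.6000 = -0.9231
p-value (two-sided) = 0.35597
At α=0.01: p ≥ α → fail to reject H₀

reject H₀: no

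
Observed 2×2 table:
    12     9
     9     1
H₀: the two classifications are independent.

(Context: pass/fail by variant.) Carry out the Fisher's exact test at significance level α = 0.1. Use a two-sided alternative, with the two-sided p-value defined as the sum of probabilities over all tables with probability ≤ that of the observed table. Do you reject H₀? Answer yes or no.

reject H₀: no

Margins: r₁=21, r₂=10, c₁=21, c₂=10, n=31
p_obs = C(21,12)·C(10,9)/C(31,21); sum pmf over tables with pmf ≤ p_obs
p-value (two-sided) = 0.10638
At α=0.1: p ≥ α → fail to reject H₀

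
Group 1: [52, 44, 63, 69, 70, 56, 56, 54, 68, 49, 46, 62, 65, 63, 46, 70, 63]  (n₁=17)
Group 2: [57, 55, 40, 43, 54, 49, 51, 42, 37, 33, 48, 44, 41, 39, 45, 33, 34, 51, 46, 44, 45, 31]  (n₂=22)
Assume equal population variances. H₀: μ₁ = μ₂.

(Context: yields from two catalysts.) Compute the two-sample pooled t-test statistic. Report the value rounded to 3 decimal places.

test statistic = 5.695

x̄₁=58.588, s₁=8.903, n₁=17
x̄₂=43.727, s₂=7.395, n₂=22
s_p² = [16·8.903² + 21·7.395²]/37 = 65.3103
SE = √(s_p²·(1/17+1/22)) = 2.6097
t = (58.588−43.727)/2.6097 = 5.6946
df = 37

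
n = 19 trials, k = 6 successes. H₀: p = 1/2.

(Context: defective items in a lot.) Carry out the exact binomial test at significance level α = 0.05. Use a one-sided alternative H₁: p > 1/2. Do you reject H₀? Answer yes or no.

Exact binomial: n=19, k=6, p₀=1/2=0.5000
P(X≥6) from Σ C(n,i)·p₀^i·(1−p₀)^(n−i)
p-value (one-sided, H₁ greater) = 0.96822
At α=0.05: p ≥ α → fail to reject H₀

reject H₀: no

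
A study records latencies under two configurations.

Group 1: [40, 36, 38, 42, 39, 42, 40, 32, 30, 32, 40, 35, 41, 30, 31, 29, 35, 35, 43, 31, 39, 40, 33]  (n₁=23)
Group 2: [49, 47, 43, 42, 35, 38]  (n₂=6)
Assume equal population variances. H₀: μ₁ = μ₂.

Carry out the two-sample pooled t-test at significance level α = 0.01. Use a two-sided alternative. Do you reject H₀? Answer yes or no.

reject H₀: yes

x̄₁=36.217, s₁=4.502, n₁=23
x̄₂=42.333, s₂=5.279, n₂=6
s_p² = [22·4.502² + 5·5.279²]/27 = 21.6758
SE = √(s_p²·(1/23+1/6)) = 2.1343
t = (36.217−42.333)/2.1343 = -2.8656
df = 27
p-value (two-sided) = 0.00797
At α=0.01: p < α → reject H₀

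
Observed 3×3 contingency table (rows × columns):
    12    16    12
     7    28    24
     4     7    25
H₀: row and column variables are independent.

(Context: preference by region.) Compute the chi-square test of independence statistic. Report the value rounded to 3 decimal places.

Row totals [40, 59, 36], col totals [23, 51, 61], n=135
χ² = (12−6.81)²/6.81 + (16−15.11)²/15.11 + (12−18.07)²/18.07 + (7−10.05)²/10.05 + (28−22.29)²/22.29 + (24−26.66)²/26.66 + (4−6.13)²/6.13 + (7−13.60)²/13.60 + (25−16.27)²/16.27 = 17.3278
df = 4

test statistic = 17.328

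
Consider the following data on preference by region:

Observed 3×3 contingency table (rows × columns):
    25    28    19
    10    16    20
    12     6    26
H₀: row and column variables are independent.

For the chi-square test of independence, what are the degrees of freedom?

degrees of freedom = 4

df = (r−1)(c−1) = (3−1)·(3−1) = 4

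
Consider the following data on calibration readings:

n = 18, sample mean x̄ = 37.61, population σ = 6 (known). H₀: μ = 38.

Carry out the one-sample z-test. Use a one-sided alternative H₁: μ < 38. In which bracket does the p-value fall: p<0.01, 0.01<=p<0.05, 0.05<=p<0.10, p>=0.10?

p-value bracket: p>=0.10

SE = σ/√n = 6/√18 = 1.4142
z = (x̄−μ₀)/SE = (37.61−38)/1.4142 = -0.2758
p-value (one-sided, H₁ less) = 0.39136
→ bracket: p>=0.10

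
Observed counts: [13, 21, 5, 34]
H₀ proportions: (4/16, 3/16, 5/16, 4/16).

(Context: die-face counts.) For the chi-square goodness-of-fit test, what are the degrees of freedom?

df = k − 1 = 4 − 1 = 3

degrees of freedom = 3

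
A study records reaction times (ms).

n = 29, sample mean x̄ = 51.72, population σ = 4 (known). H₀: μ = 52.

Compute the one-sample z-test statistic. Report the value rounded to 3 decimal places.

SE = σ/√n = 4/√29 = 0.7428
z = (x̄−μ₀)/SE = (51.72−52)/0.7428 = -0.3770

test statistic = -0.377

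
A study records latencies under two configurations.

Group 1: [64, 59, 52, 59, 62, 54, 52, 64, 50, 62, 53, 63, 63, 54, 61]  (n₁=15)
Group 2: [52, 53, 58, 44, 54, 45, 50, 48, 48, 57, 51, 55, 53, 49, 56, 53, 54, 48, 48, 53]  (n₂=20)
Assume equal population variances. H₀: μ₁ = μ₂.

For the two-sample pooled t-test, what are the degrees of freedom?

df = n₁ + n₂ − 2 = 15 + 20 − 2 = 33

degrees of freedom = 33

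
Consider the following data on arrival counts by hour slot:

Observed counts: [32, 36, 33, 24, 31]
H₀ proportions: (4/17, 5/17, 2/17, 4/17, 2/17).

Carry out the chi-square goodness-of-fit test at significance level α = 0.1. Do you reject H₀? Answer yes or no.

reject H₀: yes

n = 156; E_i = n·p_i = [36.71, 45.88, 18.35, 36.71, 18.35]
χ² = (32−36.71)²/36.71 + (36−45.88)²/45.88 + (33−18.35)²/18.35 + (24−36.71)²/36.71 + (31−18.35)²/18.35 = 27.5346
df = 4
p-value (upper-tail) = 0.00002
At α=0.1: p < α → reject H₀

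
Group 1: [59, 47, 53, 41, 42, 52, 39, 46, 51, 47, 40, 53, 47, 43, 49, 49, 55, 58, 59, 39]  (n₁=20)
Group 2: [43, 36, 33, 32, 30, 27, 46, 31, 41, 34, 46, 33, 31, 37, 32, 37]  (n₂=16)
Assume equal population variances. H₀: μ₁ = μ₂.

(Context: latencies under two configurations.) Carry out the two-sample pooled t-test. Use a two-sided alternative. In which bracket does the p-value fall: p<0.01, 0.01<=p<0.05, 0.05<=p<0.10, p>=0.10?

p-value bracket: p<0.01

x̄₁=48.450, s₁=6.517, n₁=20
x̄₂=35.562, s₂=5.738, n₂=16
s_p² = [19·6.517² + 15·5.738²]/34 = 38.2614
SE = √(s_p²·(1/20+1/16)) = 2.0747
t = (48.450−35.562)/2.0747 = 6.2117
df = 34
p-value (two-sided) = 0.00000
→ bracket: p<0.01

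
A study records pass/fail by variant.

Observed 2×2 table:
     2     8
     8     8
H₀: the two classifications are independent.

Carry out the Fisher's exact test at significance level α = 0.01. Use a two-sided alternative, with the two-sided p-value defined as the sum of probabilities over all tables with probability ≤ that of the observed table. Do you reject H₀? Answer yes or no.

reject H₀: no

Margins: r₁=10, r₂=16, c₁=10, c₂=16, n=26
p_obs = C(10,2)·C(16,8)/C(26,10); sum pmf over tables with pmf ≤ p_obs
p-value (two-sided) = 0.21773
At α=0.01: p ≥ α → fail to reject H₀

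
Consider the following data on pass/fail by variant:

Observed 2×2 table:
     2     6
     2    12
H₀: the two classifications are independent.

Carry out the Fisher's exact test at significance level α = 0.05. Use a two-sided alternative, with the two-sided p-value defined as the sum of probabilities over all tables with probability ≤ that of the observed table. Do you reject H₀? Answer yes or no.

reject H₀: no

Margins: r₁=8, r₂=14, c₁=4, c₂=18, n=22
p_obs = C(8,2)·C(14,2)/C(22,4); sum pmf over tables with pmf ≤ p_obs
p-value (two-sided) = 0.60191
At α=0.05: p ≥ α → fail to reject H₀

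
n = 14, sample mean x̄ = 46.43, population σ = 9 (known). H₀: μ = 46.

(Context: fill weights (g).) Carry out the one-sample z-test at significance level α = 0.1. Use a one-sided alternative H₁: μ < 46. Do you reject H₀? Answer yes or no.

reject H₀: no

SE = σ/√n = 9/√14 = 2.4054
z = (x̄−μ₀)/SE = (46.43−46)/2.4054 = 0.1788
p-value (one-sided, H₁ less) = 0.57094
At α=0.1: p ≥ α → fail to reject H₀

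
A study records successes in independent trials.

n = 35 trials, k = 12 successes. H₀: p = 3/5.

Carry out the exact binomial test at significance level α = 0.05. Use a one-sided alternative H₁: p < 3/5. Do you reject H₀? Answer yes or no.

reject H₀: yes

Exact binomial: n=35, k=12, p₀=3/5=0.6000
P(X≤12) from Σ C(n,i)·p₀^i·(1−p₀)^(n−i)
p-value (one-sided, H₁ less) = 0.00187
At α=0.05: p < α → reject H₀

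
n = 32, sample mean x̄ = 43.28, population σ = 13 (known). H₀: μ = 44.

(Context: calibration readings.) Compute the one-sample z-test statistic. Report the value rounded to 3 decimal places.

test statistic = -0.313

SE = σ/√n = 13/√32 = 2.2981
z = (x̄−μ₀)/SE = (43.28−44)/2.2981 = -0.3133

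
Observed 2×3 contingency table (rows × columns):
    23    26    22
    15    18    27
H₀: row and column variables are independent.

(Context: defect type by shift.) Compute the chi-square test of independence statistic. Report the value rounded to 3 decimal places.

Row totals [71, 60], col totals [38, 44, 49], n=131
χ² = (23−20.60)²/20.60 + (26−23.85)²/23.85 + (22−26.56)²/26.56 + (15−17.40)²/17.40 + (18−20.15)²/20.15 + (27−22.44)²/22.44 = 2.7446
df = 2

test statistic = 2.745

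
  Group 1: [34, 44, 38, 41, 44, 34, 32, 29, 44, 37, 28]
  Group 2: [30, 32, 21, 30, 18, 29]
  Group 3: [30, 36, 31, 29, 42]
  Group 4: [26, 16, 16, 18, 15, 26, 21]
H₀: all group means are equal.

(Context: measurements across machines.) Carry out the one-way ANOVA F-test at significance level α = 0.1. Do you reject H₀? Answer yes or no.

reject H₀: yes

Group means [36.82, 26.67, 33.60, 19.71], grand mean 30.034
SSB = Σnᵢ(x̄ᵢ−x̄)² = 1383.367; SSW = ΣΣ(x−x̄ᵢ)² = 765.598
MSB = 1383.367/3 = 461.1224; MSW = 765.598/25 = 30.6239
F = MSB/MSW = 15.0576
df = (3, 25)
p-value (upper-tail) = 0.00001
At α=0.1: p < α → reject H₀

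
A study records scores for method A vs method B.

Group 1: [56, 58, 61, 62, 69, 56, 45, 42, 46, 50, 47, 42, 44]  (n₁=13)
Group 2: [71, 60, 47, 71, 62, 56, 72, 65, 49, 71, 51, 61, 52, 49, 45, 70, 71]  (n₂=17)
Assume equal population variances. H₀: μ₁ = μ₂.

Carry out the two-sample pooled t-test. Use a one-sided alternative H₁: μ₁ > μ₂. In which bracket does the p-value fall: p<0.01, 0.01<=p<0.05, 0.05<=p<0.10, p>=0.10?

p-value bracket: p>=0.10

x̄₁=52.154, s₁=8.735, n₁=13
x̄₂=60.176, s₂=9.857, n₂=17
s_p² = [12·8.735² + 16·9.857²]/28 = 88.2201
SE = √(s_p²·(1/13+1/17)) = 3.4606
t = (52.154−60.176)/3.4606 = -2.3183
df = 28
p-value (one-sided, H₁ greater) = 0.98602
→ bracket: p>=0.10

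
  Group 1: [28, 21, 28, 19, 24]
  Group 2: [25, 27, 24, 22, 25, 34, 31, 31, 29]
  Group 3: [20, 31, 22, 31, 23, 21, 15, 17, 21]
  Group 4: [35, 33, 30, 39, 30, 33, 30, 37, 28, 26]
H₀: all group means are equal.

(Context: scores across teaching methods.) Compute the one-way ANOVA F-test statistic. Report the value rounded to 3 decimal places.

test statistic = 8.381

Group means [24.00, 27.56, 22.33, 32.10], grand mean 26.970
SSB = Σnᵢ(x̄ᵢ−x̄)² = 503.847; SSW = ΣΣ(x−x̄ᵢ)² = 581.122
MSB = 503.847/3 = 167.9492; MSW = 581.122/29 = 20.0387
F = MSB/MSW = 8.3812
df = (3, 29)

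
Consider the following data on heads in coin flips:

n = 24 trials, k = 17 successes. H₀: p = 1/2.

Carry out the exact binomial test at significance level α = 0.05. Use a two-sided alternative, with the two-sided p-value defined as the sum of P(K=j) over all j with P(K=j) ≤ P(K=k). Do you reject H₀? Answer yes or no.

reject H₀: no

Exact binomial: n=24, k=17, p₀=1/2=0.5000
P(X=j) = C(n,j)·p₀^j·(1−p₀)^(n−j); p = Σ P(X=j) over j with P(X=j) ≤ P(X=17)
p-value (two-sided) = 0.06391
At α=0.05: p ≥ α → fail to reject H₀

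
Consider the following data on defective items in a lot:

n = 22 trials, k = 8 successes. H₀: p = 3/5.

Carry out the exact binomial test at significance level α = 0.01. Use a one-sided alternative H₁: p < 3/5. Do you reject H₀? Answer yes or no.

reject H₀: no

Exact binomial: n=22, k=8, p₀=3/5=0.6000
P(X≤8) from Σ C(n,i)·p₀^i·(1−p₀)^(n−i)
p-value (one-sided, H₁ less) = 0.02147
At α=0.01: p ≥ α → fail to reject H₀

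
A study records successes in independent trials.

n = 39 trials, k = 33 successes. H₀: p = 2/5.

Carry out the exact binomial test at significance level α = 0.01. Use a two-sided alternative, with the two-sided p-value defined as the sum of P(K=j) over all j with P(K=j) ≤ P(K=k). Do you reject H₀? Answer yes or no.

reject H₀: yes

Exact binomial: n=39, k=33, p₀=2/5=0.4000
P(X=j) = C(n,j)·p₀^j·(1−p₀)^(n−j); p = Σ P(X=j) over j with P(X=j) ≤ P(X=33)
p-value (two-sided) = 0.00000
At α=0.01: p < α → reject H₀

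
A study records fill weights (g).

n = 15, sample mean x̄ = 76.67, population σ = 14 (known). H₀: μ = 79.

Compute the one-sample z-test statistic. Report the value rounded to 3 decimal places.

SE = σ/√n = 14/√15 = 3.6148
z = (x̄−μ₀)/SE = (76.67−79)/3.6148 = -0.6446

test statistic = -0.645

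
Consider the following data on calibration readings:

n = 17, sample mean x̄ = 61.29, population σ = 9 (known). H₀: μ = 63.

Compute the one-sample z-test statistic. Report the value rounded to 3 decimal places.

test statistic = -0.783

SE = σ/√n = 9/√17 = 2.1828
z = (x̄−μ₀)/SE = (61.29−63)/2.1828 = -0.7834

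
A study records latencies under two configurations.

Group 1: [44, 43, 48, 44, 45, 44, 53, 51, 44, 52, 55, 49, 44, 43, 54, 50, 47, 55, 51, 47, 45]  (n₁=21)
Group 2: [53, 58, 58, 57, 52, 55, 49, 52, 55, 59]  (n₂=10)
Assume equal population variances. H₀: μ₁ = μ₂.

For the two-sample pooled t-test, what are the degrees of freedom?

degrees of freedom = 29

df = n₁ + n₂ − 2 = 21 + 10 − 2 = 29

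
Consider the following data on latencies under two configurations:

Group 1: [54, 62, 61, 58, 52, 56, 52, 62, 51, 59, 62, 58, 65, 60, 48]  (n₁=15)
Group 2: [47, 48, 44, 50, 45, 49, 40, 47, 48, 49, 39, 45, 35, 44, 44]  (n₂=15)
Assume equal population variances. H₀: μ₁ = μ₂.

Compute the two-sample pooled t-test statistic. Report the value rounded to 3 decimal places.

test statistic = 7.384

x̄₁=57.333, s₁=4.967, n₁=15
x̄₂=44.933, s₂=4.200, n₂=15
s_p² = [14·4.967² + 14·4.200²]/28 = 21.1524
SE = √(s_p²·(1/15+1/15)) = 1.6794
t = (57.333−44.933)/1.6794 = 7.3837
df = 28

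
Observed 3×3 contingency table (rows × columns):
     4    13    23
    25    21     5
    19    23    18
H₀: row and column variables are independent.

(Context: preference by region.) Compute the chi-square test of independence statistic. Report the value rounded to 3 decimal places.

test statistic = 27.941

Row totals [40, 51, 60], col totals [48, 57, 46], n=151
χ² = (4−12.72)²/12.72 + (13−15.10)²/15.10 + (23−12.19)²/12.19 + (25−16.21)²/16.21 + (21−19.25)²/19.25 + (5−15.54)²/15.54 + (19−19.07)²/19.07 + (23−22.65)²/22.65 + (18−18.28)²/18.28 = 27.9414
df = 4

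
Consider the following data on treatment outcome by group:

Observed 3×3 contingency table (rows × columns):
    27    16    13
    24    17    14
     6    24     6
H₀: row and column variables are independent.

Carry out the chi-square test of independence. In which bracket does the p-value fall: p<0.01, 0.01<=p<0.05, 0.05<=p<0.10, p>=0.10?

p-value bracket: p<0.01

Row totals [56, 55, 36], col totals [57, 57, 33], n=147
χ² = (27−21.71)²/21.71 + (16−21.71)²/21.71 + (13−12.57)²/12.57 + (24−21.33)²/21.33 + (17−21.33)²/21.33 + (14−12.35)²/12.35 + (6−13.96)²/13.96 + (24−13.96)²/13.96 + (6−8.08)²/8.08 = 16.5359
df = 4
p-value (upper-tail) = 0.00238
→ bracket: p<0.01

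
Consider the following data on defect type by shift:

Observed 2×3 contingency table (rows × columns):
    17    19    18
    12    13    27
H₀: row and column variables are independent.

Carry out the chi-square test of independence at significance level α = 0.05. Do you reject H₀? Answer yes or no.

Row totals [54, 52], col totals [29, 32, 45], n=106
χ² = (17−14.77)²/14.77 + (19−16.30)²/16.30 + (18−22.92)²/22.92 + (12−14.23)²/14.23 + (13−15.70)²/15.70 + (27−22.08)²/22.08 = 3.7507
df = 2
p-value (upper-tail) = 0.15330
At α=0.05: p ≥ α → fail to reject H₀

reject H₀: no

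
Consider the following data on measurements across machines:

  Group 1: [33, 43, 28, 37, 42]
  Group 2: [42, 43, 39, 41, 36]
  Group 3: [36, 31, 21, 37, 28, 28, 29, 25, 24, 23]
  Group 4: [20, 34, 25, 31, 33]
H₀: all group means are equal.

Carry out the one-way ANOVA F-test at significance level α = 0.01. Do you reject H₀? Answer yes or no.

Group means [36.60, 40.20, 28.20, 28.60], grand mean 32.360
SSB = Σnᵢ(x̄ᵢ−x̄)² = 640.960; SSW = ΣΣ(x−x̄ᵢ)² = 582.800
MSB = 640.960/3 = 213.6533; MSW = 582.800/21 = 27.7524
F = MSB/MSW = 7.6986
df = (3, 21)
p-value (upper-tail) = 0.00118
At α=0.01: p < α → reject H₀

reject H₀: yes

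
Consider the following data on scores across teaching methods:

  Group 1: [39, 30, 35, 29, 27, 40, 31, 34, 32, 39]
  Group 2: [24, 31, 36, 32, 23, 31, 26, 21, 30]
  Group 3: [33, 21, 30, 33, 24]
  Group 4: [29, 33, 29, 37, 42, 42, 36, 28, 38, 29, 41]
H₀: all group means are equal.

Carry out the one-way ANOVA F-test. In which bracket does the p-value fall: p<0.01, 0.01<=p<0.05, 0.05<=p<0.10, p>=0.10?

Group means [33.60, 28.22, 28.20, 34.91], grand mean 31.857
SSB = Σnᵢ(x̄ᵢ−x̄)² = 318.621; SSW = ΣΣ(x−x̄ᵢ)² = 811.665
MSB = 318.621/3 = 106.2070; MSW = 811.665/31 = 26.1827
F = MSB/MSW = 4.0564
df = (3, 31)
p-value (upper-tail) = 0.01528
→ bracket: 0.01<=p<0.05

p-value bracket: 0.01<=p<0.05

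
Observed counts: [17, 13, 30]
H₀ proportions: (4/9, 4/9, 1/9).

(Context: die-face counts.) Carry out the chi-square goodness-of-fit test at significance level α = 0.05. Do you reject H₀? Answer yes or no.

n = 60; E_i = n·p_i = [26.67, 26.67, 6.67]
χ² = (17−26.67)²/26.67 + (13−26.67)²/26.67 + (30−6.67)²/6.67 = 92.1750
df = 2
p-value (upper-tail) = 0.00000
At α=0.05: p < α → reject H₀

reject H₀: yes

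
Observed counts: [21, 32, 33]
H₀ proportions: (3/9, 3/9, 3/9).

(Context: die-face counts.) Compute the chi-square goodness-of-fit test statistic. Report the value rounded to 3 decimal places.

test statistic = 3.093

n = 86; E_i = n·p_i = [28.67, 28.67, 28.67]
χ² = (21−28.67)²/28.67 + (32−28.67)²/28.67 + (33−28.67)²/28.67 = 3.0930
df = 2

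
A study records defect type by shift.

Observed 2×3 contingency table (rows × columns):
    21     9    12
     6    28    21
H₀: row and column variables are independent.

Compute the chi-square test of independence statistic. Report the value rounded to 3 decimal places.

Row totals [42, 55], col totals [27, 37, 33], n=97
χ² = (21−11.69)²/11.69 + (9−16.02)²/16.02 + (12−14.29)²/14.29 + (6−15.31)²/15.31 + (28−20.98)²/20.98 + (21−18.71)²/18.71 = 19.1463
df = 2

test statistic = 19.146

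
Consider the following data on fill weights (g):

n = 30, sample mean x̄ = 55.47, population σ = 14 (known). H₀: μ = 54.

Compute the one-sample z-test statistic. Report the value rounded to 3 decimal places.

SE = σ/√n = 14/√30 = 2.5560
z = (x̄−μ₀)/SE = (55.47−54)/2.5560 = 0.5751

test statistic = 0.575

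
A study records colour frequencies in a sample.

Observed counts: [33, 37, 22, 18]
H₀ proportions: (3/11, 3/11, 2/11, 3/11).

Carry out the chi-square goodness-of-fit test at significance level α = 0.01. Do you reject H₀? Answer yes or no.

reject H₀: no

n = 110; E_i = n·p_i = [30.00, 30.00, 20.00, 30.00]
χ² = (33−30.00)²/30.00 + (37−30.00)²/30.00 + (22−20.00)²/20.00 + (18−30.00)²/30.00 = 6.9333
df = 3
p-value (upper-tail) = 0.07405
At α=0.01: p ≥ α → fail to reject H₀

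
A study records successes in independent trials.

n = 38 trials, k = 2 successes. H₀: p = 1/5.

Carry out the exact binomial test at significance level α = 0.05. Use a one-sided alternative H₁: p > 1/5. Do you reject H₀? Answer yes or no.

reject H₀: no

Exact binomial: n=38, k=2, p₀=1/5=0.2000
P(X≥2) from Σ C(n,i)·p₀^i·(1−p₀)^(n−i)
p-value (one-sided, H₁ greater) = 0.99782
At α=0.05: p ≥ α → fail to reject H₀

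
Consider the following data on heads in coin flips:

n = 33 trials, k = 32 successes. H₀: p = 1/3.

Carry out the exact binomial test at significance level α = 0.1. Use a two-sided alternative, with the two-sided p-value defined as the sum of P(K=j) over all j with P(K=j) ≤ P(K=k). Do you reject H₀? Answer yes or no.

reject H₀: yes

Exact binomial: n=33, k=32, p₀=1/3=0.3333
P(X=j) = C(n,j)·p₀^j·(1−p₀)^(n−j); p = Σ P(X=j) over j with P(X=j) ≤ P(X=32)
p-value (two-sided) = 0.00000
At α=0.1: p < α → reject H₀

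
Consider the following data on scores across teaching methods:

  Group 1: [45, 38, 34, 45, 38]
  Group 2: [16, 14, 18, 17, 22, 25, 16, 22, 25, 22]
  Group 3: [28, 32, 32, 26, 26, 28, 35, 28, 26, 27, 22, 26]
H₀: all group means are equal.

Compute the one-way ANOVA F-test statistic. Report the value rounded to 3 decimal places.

test statistic = 45.046

Group means [40.00, 19.70, 28.00], grand mean 27.148
SSB = Σnᵢ(x̄ᵢ−x̄)² = 1389.307; SSW = ΣΣ(x−x̄ᵢ)² = 370.100
MSB = 1389.307/2 = 694.6537; MSW = 370.100/24 = 15.4208
F = MSB/MSW = 45.0464
df = (2, 24)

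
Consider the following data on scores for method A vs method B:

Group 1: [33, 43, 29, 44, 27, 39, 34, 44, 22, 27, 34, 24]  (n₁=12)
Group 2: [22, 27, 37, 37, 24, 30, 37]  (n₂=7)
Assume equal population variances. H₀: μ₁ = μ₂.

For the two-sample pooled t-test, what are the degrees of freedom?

degrees of freedom = 17

df = n₁ + n₂ − 2 = 12 + 7 − 2 = 17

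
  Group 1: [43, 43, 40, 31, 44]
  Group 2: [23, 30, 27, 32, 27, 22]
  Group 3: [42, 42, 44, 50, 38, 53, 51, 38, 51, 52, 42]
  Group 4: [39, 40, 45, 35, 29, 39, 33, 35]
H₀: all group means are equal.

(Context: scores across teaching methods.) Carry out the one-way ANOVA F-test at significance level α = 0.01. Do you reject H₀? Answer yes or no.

reject H₀: yes

Group means [40.20, 26.83, 45.73, 36.88], grand mean 38.667
SSB = Σnᵢ(x̄ᵢ−x̄)² = 1425.977; SSW = ΣΣ(x−x̄ᵢ)² = 688.690
MSB = 1425.977/3 = 475.3255; MSW = 688.690/26 = 26.4881
F = MSB/MSW = 17.9449
df = (3, 26)
p-value (upper-tail) = 0.00000
At α=0.01: p < α → reject H₀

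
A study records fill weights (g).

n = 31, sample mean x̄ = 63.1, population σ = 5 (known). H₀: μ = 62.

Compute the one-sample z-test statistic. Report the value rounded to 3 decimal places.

SE = σ/√n = 5/√31 = 0.8980
z = (x̄−μ₀)/SE = (63.1−62)/0.8980 = 1.2249

test statistic = 1.225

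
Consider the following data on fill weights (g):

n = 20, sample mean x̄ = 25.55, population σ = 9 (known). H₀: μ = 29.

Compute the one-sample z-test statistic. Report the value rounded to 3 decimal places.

test statistic = -1.714

SE = σ/√n = 9/√20 = 2.0125
z = (x̄−μ₀)/SE = (25.55−29)/2.0125 = -1.7143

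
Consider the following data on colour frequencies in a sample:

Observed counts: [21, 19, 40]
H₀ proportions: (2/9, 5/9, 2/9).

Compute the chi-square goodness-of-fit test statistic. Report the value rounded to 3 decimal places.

test statistic = 42.929

n = 80; E_i = n·p_i = [17.78, 44.44, 17.78]
χ² = (21−17.78)²/17.78 + (19−44.44)²/44.44 + (40−17.78)²/17.78 = 42.9287
df = 2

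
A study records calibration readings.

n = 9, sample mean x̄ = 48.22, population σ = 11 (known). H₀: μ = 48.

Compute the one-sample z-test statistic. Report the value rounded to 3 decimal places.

test statistic = 0.060

SE = σ/√n = 11/√9 = 3.6667
z = (x̄−μ₀)/SE = (48.22−48)/3.6667 = 0.0600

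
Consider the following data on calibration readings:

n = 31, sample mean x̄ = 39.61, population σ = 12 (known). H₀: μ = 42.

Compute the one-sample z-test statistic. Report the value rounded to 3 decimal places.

SE = σ/√n = 12/√31 = 2.1553
z = (x̄−μ₀)/SE = (39.61−42)/2.1553 = -1.1089

test statistic = -1.109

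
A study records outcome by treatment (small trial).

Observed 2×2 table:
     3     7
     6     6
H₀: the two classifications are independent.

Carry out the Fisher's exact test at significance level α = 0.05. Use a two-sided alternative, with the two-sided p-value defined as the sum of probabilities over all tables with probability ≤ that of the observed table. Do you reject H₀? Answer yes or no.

Margins: r₁=10, r₂=12, c₁=9, c₂=13, n=22
p_obs = C(10,3)·C(12,6)/C(22,9); sum pmf over tables with pmf ≤ p_obs
p-value (two-sided) = 0.41486
At α=0.05: p ≥ α → fail to reject H₀

reject H₀: no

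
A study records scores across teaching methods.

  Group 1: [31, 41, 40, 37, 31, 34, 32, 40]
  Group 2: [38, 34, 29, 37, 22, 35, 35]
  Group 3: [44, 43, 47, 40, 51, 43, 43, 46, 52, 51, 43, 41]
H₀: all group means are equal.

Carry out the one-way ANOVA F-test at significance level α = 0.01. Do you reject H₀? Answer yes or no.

reject H₀: yes

Group means [35.75, 32.86, 45.33], grand mean 39.259
SSB = Σnᵢ(x̄ᵢ−x̄)² = 828.161; SSW = ΣΣ(x−x̄ᵢ)² = 497.024
MSB = 828.161/2 = 414.0807; MSW = 497.024/24 = 20.7093
F = MSB/MSW = 19.9949
df = (2, 24)
p-value (upper-tail) = 0.00001
At α=0.01: p < α → reject H₀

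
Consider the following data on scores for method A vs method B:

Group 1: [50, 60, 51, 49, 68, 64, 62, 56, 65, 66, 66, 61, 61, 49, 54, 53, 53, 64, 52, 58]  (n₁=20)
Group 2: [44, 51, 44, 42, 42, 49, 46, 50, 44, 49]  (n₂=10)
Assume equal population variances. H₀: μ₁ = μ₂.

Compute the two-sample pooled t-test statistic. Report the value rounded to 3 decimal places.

x̄₁=58.100, s₁=6.357, n₁=20
x̄₂=46.100, s₂=3.381, n₂=10
s_p² = [19·6.357² + 9·3.381²]/28 = 31.0964
SE = √(s_p²·(1/20+1/10)) = 2.1597
t = (58.100−46.100)/2.1597 = 5.5562
df = 28

test statistic = 5.556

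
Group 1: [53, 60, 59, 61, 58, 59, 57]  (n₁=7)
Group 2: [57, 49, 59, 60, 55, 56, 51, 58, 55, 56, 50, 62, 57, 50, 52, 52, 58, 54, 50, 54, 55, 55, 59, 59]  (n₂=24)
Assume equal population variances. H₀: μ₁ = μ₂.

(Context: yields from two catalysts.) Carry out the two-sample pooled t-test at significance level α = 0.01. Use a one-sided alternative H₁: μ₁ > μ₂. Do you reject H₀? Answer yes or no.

reject H₀: no

x̄₁=58.143, s₁=2.610, n₁=7
x̄₂=55.125, s₂=3.591, n₂=24
s_p² = [6·2.610² + 23·3.591²]/29 = 11.6373
SE = √(s_p²·(1/7+1/24)) = 1.4654
t = (58.143−55.125)/1.4654 = 2.0594
df = 29
p-value (one-sided, H₁ greater) = 0.02427
At α=0.01: p ≥ α → fail to reject H₀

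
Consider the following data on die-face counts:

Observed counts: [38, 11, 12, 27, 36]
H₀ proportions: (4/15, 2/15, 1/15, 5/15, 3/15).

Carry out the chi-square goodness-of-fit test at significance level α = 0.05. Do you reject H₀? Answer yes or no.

reject H₀: yes

n = 124; E_i = n·p_i = [33.07, 16.53, 8.27, 41.33, 24.80]
χ² = (38−33.07)²/33.07 + (11−16.53)²/16.53 + (12−8.27)²/8.27 + (27−41.33)²/41.33 + (36−24.80)²/24.80 = 14.3024
df = 4
p-value (upper-tail) = 0.00639
At α=0.05: p < α → reject H₀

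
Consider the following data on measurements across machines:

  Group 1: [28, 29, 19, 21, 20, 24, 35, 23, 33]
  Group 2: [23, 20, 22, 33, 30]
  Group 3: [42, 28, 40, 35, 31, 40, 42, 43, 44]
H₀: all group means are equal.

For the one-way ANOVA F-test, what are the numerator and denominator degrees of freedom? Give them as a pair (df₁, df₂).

k = 3 groups, N = 23 total
df = (k−1, N−k) = (3−1, 23−3) = (2, 20)

degrees of freedom = [2, 20]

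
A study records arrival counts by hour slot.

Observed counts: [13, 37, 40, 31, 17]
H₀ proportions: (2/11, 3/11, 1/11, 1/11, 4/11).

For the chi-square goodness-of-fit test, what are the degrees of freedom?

df = k − 1 = 5 − 1 = 4

degrees of freedom = 4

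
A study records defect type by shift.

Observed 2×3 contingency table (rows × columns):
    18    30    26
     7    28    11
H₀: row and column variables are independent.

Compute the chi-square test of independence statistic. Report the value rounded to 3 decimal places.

Row totals [74, 46], col totals [25, 58, 37], n=120
χ² = (18−15.42)²/15.42 + (30−35.77)²/35.77 + (26−22.82)²/22.82 + (7−9.58)²/9.58 + (28−22.23)²/22.23 + (11−14.18)²/14.18 = 4.7133
df = 2

test statistic = 4.713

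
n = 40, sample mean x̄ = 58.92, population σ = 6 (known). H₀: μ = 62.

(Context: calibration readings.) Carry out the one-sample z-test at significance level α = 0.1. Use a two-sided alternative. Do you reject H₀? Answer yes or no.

SE = σ/√n = 6/√40 = 0.9487
z = (x̄−μ₀)/SE = (58.92−62)/0.9487 = -3.2466
p-value (two-sided) = 0.00117
At α=0.1: p < α → reject H₀

reject H₀: yes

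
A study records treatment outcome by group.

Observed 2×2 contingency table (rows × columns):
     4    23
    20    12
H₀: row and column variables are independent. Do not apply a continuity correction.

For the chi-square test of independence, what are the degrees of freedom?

degrees of freedom = 1

df = (r−1)(c−1) = (2−1)·(2−1) = 1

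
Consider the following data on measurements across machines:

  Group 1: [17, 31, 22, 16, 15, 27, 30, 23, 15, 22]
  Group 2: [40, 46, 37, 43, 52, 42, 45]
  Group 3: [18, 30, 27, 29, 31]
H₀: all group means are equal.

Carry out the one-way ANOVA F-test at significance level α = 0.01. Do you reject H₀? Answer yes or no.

Group means [21.80, 43.57, 27.00], grand mean 29.909
SSB = Σnᵢ(x̄ᵢ−x̄)² = 2006.504; SSW = ΣΣ(x−x̄ᵢ)² = 577.314
MSB = 2006.504/2 = 1003.2519; MSW = 577.314/19 = 30.3850
F = MSB/MSW = 33.0180
df = (2, 19)
p-value (upper-tail) = 0.00000
At α=0.01: p < α → reject H₀

reject H₀: yes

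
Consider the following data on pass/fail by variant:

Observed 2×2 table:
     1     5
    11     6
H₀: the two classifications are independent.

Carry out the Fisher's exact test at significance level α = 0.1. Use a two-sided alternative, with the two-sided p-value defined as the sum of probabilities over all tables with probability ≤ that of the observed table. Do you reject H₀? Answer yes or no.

reject H₀: yes

Margins: r₁=6, r₂=17, c₁=12, c₂=11, n=23
p_obs = C(6,1)·C(17,11)/C(23,12); sum pmf over tables with pmf ≤ p_obs
p-value (two-sided) = 0.06865
At α=0.1: p < α → reject H₀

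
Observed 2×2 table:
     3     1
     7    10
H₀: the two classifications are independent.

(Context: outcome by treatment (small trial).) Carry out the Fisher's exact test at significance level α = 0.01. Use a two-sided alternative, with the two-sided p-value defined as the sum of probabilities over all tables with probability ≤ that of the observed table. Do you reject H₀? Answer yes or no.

reject H₀: no

Margins: r₁=4, r₂=17, c₁=10, c₂=11, n=21
p_obs = C(4,3)·C(17,7)/C(21,10); sum pmf over tables with pmf ≤ p_obs
p-value (two-sided) = 0.31078
At α=0.01: p ≥ α → fail to reject H₀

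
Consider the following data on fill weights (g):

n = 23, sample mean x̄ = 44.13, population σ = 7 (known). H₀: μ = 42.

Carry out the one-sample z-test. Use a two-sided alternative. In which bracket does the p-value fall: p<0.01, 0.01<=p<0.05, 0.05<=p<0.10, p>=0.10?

SE = σ/√n = 7/√23 = 1.4596
z = (x̄−μ₀)/SE = (44.13−42)/1.4596 = 1.4593
p-value (two-sided) = 0.14448
→ bracket: p>=0.10

p-value bracket: p>=0.10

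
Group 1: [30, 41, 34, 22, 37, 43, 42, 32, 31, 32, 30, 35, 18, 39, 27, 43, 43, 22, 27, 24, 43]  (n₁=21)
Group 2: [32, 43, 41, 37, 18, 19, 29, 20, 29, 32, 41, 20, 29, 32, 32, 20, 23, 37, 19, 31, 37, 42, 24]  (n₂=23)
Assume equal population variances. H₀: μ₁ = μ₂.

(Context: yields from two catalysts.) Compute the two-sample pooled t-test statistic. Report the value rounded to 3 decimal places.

x̄₁=33.095, s₁=7.892, n₁=21
x̄₂=29.870, s₂=8.237, n₂=23
s_p² = [20·7.892² + 22·8.237²]/42 = 65.2004
SE = √(s_p²·(1/21+1/23)) = 2.4371
t = (33.095−29.870)/2.4371 = 1.3236
df = 42

test statistic = 1.324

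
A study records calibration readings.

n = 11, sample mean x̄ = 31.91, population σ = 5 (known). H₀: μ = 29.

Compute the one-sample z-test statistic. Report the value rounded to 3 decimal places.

SE = σ/√n = 5/√11 = 1.5076
z = (x̄−μ₀)/SE = (31.91−29)/1.5076 = 1.9303

test statistic = 1.930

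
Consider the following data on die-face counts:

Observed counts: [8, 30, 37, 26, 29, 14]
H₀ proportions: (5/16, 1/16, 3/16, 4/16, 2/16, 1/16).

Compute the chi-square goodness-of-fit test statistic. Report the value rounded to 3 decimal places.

test statistic = 95.404

n = 144; E_i = n·p_i = [45.00, 9.00, 27.00, 36.00, 18.00, 9.00]
χ² = (8−45.00)²/45.00 + (30−9.00)²/9.00 + (37−27.00)²/27.00 + (26−36.00)²/36.00 + (29−18.00)²/18.00 + (14−9.00)²/9.00 = 95.4037
df = 5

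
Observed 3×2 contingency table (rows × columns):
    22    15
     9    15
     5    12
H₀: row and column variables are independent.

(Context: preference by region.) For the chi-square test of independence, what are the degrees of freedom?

degrees of freedom = 2

df = (r−1)(c−1) = (3−1)·(2−1) = 2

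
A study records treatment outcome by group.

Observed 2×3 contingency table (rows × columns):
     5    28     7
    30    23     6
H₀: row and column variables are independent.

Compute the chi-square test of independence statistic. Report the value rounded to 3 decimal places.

test statistic = 15.343

Row totals [40, 59], col totals [35, 51, 13], n=99
χ² = (5−14.14)²/14.14 + (28−20.61)²/20.61 + (7−5.25)²/5.25 + (30−20.86)²/20.86 + (23−30.39)²/30.39 + (6−7.75)²/7.75 = 15.3429
df = 2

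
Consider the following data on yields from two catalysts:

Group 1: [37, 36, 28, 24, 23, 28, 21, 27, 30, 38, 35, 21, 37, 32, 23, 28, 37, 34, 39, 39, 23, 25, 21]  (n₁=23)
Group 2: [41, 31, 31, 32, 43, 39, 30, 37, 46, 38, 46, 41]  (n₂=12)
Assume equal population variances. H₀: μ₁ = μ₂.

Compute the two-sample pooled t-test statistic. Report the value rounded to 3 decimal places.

x̄₁=29.826, s₁=6.485, n₁=23
x̄₂=37.917, s₂=5.807, n₂=12
s_p² = [22·6.485² + 11·5.807²]/33 = 39.2794
SE = √(s_p²·(1/23+1/12)) = 2.2318
t = (29.826−37.917)/2.2318 = -3.6251
df = 33

test statistic = -3.625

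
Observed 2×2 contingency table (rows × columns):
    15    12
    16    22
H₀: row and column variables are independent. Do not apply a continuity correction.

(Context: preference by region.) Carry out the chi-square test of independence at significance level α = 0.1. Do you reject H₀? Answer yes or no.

reject H₀: no

Row totals [27, 38], col totals [31, 34], n=65
χ² = (15−12.88)²/12.88 + (12−14.12)²/14.12 + (16−18.12)²/18.12 + (22−19.88)²/19.88 = 1.1447
df = 1
p-value (upper-tail) = 0.28467
At α=0.1: p ≥ α → fail to reject H₀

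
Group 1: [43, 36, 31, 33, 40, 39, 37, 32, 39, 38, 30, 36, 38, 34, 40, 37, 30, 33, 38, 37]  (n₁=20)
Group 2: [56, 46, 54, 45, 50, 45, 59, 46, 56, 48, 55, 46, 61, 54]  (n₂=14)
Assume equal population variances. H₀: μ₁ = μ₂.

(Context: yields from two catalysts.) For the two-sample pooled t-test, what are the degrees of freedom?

degrees of freedom = 32

df = n₁ + n₂ − 2 = 20 + 14 − 2 = 32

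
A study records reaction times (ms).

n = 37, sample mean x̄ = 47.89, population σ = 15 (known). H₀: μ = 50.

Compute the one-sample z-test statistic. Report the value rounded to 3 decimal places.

SE = σ/√n = 15/√37 = 2.4660
z = (x̄−μ₀)/SE = (47.89−50)/2.4660 = -0.8556

test statistic = -0.856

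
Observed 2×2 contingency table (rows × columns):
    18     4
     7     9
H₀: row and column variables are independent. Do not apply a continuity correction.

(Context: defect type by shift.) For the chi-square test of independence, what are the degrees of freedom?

df = (r−1)(c−1) = (2−1)·(2−1) = 1

degrees of freedom = 1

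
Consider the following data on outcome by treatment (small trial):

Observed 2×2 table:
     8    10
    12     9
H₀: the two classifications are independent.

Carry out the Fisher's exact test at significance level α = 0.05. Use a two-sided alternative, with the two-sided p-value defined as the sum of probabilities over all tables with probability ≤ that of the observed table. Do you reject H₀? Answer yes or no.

Margins: r₁=18, r₂=21, c₁=20, c₂=19, n=39
p_obs = C(18,8)·C(21,12)/C(39,20); sum pmf over tables with pmf ≤ p_obs
p-value (two-sided) = 0.52725
At α=0.05: p ≥ α → fail to reject H₀

reject H₀: no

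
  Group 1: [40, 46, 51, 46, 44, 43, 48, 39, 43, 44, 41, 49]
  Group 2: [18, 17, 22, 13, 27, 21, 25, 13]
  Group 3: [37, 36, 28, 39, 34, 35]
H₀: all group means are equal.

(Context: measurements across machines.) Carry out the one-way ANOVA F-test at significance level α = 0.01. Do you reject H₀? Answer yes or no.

Group means [44.50, 19.50, 34.83], grand mean 34.577
SSB = Σnᵢ(x̄ᵢ−x̄)² = 3000.513; SSW = ΣΣ(x−x̄ᵢ)² = 405.833
MSB = 3000.513/2 = 1500.2564; MSW = 405.833/23 = 17.6449
F = MSB/MSW = 85.0248
df = (2, 23)
p-value (upper-tail) = 0.00000
At α=0.01: p < α → reject H₀

reject H₀: yes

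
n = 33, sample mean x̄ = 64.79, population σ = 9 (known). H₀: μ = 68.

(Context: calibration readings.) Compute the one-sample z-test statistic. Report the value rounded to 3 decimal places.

SE = σ/√n = 9/√33 = 1.5667
z = (x̄−μ₀)/SE = (64.79−68)/1.5667 = -2.0489

test statistic = -2.049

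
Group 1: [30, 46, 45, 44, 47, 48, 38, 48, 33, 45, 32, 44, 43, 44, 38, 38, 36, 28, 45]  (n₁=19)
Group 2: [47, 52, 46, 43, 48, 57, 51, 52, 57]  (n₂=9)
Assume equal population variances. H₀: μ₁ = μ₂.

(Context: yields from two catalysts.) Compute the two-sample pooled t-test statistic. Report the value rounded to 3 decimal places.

test statistic = -4.061

x̄₁=40.632, s₁=6.335, n₁=19
x̄₂=50.333, s₂=4.796, n₂=9
s_p² = [18·6.335² + 8·4.796²]/26 = 34.8623
SE = √(s_p²·(1/19+1/9)) = 2.3892
t = (40.632−50.333)/2.3892 = -4.0606
df = 26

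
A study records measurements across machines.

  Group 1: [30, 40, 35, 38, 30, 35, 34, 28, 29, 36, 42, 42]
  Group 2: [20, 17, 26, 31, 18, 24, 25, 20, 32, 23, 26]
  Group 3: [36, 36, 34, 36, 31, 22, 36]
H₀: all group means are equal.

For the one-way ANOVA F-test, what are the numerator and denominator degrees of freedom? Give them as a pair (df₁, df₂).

k = 3 groups, N = 30 total
df = (k−1, N−k) = (3−1, 30−3) = (2, 27)

degrees of freedom = [2, 27]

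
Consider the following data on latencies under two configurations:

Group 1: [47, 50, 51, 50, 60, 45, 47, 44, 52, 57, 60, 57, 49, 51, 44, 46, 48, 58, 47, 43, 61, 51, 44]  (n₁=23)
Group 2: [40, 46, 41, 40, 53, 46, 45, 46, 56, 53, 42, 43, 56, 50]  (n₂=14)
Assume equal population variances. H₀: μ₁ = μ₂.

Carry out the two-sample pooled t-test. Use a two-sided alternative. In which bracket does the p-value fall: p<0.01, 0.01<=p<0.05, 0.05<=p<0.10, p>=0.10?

p-value bracket: 0.05<=p<0.10

x̄₁=50.522, s₁=5.696, n₁=23
x̄₂=46.929, s₂=5.717, n₂=14
s_p² = [22·5.696² + 13·5.717²]/35 = 32.5334
SE = √(s_p²·(1/23+1/14)) = 1.9335
t = (50.522−46.929)/1.9335 = 1.8584
df = 35
p-value (two-sided) = 0.07154
→ bracket: 0.05<=p<0.10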